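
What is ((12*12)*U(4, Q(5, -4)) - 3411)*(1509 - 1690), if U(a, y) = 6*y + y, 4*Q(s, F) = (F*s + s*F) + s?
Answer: 2213811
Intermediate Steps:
Q(s, F) = s/4 + F*s/2 (Q(s, F) = ((F*s + s*F) + s)/4 = ((F*s + F*s) + s)/4 = (2*F*s + s)/4 = (s + 2*F*s)/4 = s/4 + F*s/2)
U(a, y) = 7*y
((12*12)*U(4, Q(5, -4)) - 3411)*(1509 - 1690) = ((12*12)*(7*((¼)*5*(1 + 2*(-4)))) - 3411)*(1509 - 1690) = (144*(7*((¼)*5*(1 - 8))) - 3411)*(-181) = (144*(7*((¼)*5*(-7))) - 3411)*(-181) = (144*(7*(-35/4)) - 3411)*(-181) = (144*(-245/4) - 3411)*(-181) = (-8820 - 3411)*(-181) = -12231*(-181) = 2213811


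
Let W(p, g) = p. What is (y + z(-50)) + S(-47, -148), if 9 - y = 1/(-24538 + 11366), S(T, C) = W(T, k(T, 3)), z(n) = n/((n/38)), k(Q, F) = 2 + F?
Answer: 1/13172 ≈ 7.5919e-5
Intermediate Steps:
z(n) = 38 (z(n) = n/((n*(1/38))) = n/((n/38)) = n*(38/n) = 38)
S(T, C) = T
y = 118549/13172 (y = 9 - 1/(-24538 + 11366) = 9 - 1/(-13172) = 9 - 1*(-1/13172) = 9 + 1/13172 = 118549/13172 ≈ 9.0001)
(y + z(-50)) + S(-47, -148) = (118549/13172 + 38) - 47 = 619085/13172 - 47 = 1/13172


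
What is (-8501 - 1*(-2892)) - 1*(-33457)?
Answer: 27848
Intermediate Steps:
(-8501 - 1*(-2892)) - 1*(-33457) = (-8501 + 2892) + 33457 = -5609 + 33457 = 27848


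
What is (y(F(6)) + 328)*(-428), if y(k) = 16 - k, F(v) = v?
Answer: -144664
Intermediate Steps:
(y(F(6)) + 328)*(-428) = ((16 - 1*6) + 328)*(-428) = ((16 - 6) + 328)*(-428) = (10 + 328)*(-428) = 338*(-428) = -144664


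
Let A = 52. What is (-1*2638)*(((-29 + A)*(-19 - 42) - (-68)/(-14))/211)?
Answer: 25997490/1477 ≈ 17602.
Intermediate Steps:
(-1*2638)*(((-29 + A)*(-19 - 42) - (-68)/(-14))/211) = (-1*2638)*(((-29 + 52)*(-19 - 42) - (-68)/(-14))/211) = -2638*(23*(-61) - (-68)*(-1)/14)/211 = -2638*(-1403 - 1*34/7)/211 = -2638*(-1403 - 34/7)/211 = -(-25997490)/(7*211) = -2638*(-9855/1477) = 25997490/1477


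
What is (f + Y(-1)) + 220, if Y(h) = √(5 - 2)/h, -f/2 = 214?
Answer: -208 - √3 ≈ -209.73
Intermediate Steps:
f = -428 (f = -2*214 = -428)
Y(h) = √3/h
(f + Y(-1)) + 220 = (-428 + √3/(-1)) + 220 = (-428 + √3*(-1)) + 220 = (-428 - √3) + 220 = -208 - √3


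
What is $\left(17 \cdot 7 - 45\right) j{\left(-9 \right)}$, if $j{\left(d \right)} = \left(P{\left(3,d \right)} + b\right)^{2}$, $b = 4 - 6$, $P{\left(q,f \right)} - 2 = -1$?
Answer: $74$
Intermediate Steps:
$P{\left(q,f \right)} = 1$ ($P{\left(q,f \right)} = 2 - 1 = 1$)
$b = -2$ ($b = 4 - 6 = -2$)
$j{\left(d \right)} = 1$ ($j{\left(d \right)} = \left(1 - 2\right)^{2} = \left(-1\right)^{2} = 1$)
$\left(17 \cdot 7 - 45\right) j{\left(-9 \right)} = \left(17 \cdot 7 - 45\right) 1 = \left(119 - 45\right) 1 = 74 \cdot 1 = 74$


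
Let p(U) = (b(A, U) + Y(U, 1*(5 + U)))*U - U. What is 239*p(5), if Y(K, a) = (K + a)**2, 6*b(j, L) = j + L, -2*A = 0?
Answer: 1612055/6 ≈ 2.6868e+5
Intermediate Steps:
A = 0 (A = -1/2*0 = 0)
b(j, L) = L/6 + j/6 (b(j, L) = (j + L)/6 = (L + j)/6 = L/6 + j/6)
p(U) = -U + U*((5 + 2*U)**2 + U/6) (p(U) = ((U/6 + (1/6)*0) + (U + 1*(5 + U))**2)*U - U = ((U/6 + 0) + (U + (5 + U))**2)*U - U = (U/6 + (5 + 2*U)**2)*U - U = ((5 + 2*U)**2 + U/6)*U - U = U*((5 + 2*U)**2 + U/6) - U = -U + U*((5 + 2*U)**2 + U/6))
239*p(5) = 239*((1/6)*5*(144 + 24*5**2 + 121*5)) = 239*((1/6)*5*(144 + 24*25 + 605)) = 239*((1/6)*5*(144 + 600 + 605)) = 239*((1/6)*5*1349) = 239*(6745/6) = 1612055/6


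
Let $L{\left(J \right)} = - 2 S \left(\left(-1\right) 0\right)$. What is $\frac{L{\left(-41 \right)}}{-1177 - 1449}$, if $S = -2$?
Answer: $0$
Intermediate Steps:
$L{\left(J \right)} = 0$ ($L{\left(J \right)} = \left(-2\right) \left(-2\right) \left(\left(-1\right) 0\right) = 4 \cdot 0 = 0$)
$\frac{L{\left(-41 \right)}}{-1177 - 1449} = \frac{1}{-1177 - 1449} \cdot 0 = \frac{1}{-2626} \cdot 0 = \left(- \frac{1}{2626}\right) 0 = 0$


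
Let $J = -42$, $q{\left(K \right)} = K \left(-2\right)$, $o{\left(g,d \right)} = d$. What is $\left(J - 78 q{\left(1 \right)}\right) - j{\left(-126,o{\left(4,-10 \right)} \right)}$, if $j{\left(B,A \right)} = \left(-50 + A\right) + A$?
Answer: $184$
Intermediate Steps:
$q{\left(K \right)} = - 2 K$
$j{\left(B,A \right)} = -50 + 2 A$
$\left(J - 78 q{\left(1 \right)}\right) - j{\left(-126,o{\left(4,-10 \right)} \right)} = \left(-42 - 78 \left(\left(-2\right) 1\right)\right) - \left(-50 + 2 \left(-10\right)\right) = \left(-42 - -156\right) - \left(-50 - 20\right) = \left(-42 + 156\right) - -70 = 114 + 70 = 184$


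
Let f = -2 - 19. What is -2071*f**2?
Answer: -913311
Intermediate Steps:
f = -21
-2071*f**2 = -2071*(-21)**2 = -2071*441 = -913311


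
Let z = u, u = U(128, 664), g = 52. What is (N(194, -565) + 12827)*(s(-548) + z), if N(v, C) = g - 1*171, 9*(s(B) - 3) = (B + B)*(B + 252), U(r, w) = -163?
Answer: 456042112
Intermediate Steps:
s(B) = 3 + 2*B*(252 + B)/9 (s(B) = 3 + ((B + B)*(B + 252))/9 = 3 + ((2*B)*(252 + B))/9 = 3 + (2*B*(252 + B))/9 = 3 + 2*B*(252 + B)/9)
u = -163
z = -163
N(v, C) = -119 (N(v, C) = 52 - 1*171 = 52 - 171 = -119)
(N(194, -565) + 12827)*(s(-548) + z) = (-119 + 12827)*((3 + 56*(-548) + (2/9)*(-548)²) - 163) = 12708*((3 - 30688 + (2/9)*300304) - 163) = 12708*((3 - 30688 + 600608/9) - 163) = 12708*(324443/9 - 163) = 12708*(322976/9) = 456042112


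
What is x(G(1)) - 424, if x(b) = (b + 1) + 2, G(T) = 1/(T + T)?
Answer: -841/2 ≈ -420.50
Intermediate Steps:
G(T) = 1/(2*T)
x(b) = 3 + b (x(b) = (1 + b) + 2 = 3 + b)
x(G(1)) - 424 = (3 + (½)/1) - 424 = (3 + (½)*1) - 424 = (3 + ½) - 424 = 7/2 - 424 = -841/2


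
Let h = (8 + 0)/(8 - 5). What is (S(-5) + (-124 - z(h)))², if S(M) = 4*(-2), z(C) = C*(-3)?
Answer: 15376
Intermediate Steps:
h = 8/3 ≈ 2.6667
z(C) = -3*C
S(M) = -8
(S(-5) + (-124 - z(h)))² = (-8 + (-124 - (-3)*8/3))² = (-8 + (-124 - 1*(-8)))² = (-8 + (-124 + 8))² = (-8 - 116)² = (-124)² = 15376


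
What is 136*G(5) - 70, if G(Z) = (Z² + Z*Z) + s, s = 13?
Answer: 8498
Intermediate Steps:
G(Z) = 13 + 2*Z² (G(Z) = (Z² + Z*Z) + 13 = (Z² + Z²) + 13 = 2*Z² + 13 = 13 + 2*Z²)
136*G(5) - 70 = 136*(13 + 2*5²) - 70 = 136*(13 + 2*25) - 70 = 136*(13 + 50) - 70 = 136*63 - 70 = 8568 - 70 = 8498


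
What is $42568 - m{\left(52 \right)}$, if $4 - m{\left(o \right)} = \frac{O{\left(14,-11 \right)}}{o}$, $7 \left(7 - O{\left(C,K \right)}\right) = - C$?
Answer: $\frac{2213337}{52} \approx 42564.0$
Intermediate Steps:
$O{\left(C,K \right)} = 7 + \frac{C}{7}$ ($O{\left(C,K \right)} = 7 - \frac{\left(-1\right) C}{7} = 7 + \frac{C}{7}$)
$m{\left(o \right)} = 4 - \frac{9}{o}$ ($m{\left(o \right)} = 4 - \frac{7 + \frac{1}{7} \cdot 14}{o} = 4 - \frac{7 + 2}{o} = 4 - \frac{9}{o}$)
$42568 - m{\left(52 \right)} = 42568 - \left(4 - \frac{9}{52}\right) = 42568 - \frac{199}{52} = \frac{2213337}{52}$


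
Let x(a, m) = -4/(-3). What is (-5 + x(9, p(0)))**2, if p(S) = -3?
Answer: 121/9 ≈ 13.444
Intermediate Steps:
x(a, m) = 4/3 (x(a, m) = -4*(-1/3) = 4/3)
(-5 + x(9, p(0)))**2 = (-5 + 4/3)**2 = (-11/3)**2 = 121/9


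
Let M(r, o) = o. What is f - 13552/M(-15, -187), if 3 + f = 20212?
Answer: 344785/17 ≈ 20281.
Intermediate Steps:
f = 20209 (f = -3 + 20212 = 20209)
f - 13552/M(-15, -187) = 20209 - 13552/(-187) = 20209 - 13552*(-1/187) = 20209 + 1232/17 = 344785/17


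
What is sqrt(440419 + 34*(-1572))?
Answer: 17*sqrt(1339) ≈ 622.07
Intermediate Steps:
sqrt(440419 + 34*(-1572)) = sqrt(440419 - 53448) = sqrt(386971) = 17*sqrt(1339)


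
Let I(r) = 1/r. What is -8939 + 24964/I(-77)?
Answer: -1931167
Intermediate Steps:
-8939 + 24964/I(-77) = -8939 + 24964/(1/(-77)) = -8939 + 24964/(-1/77) = -8939 + 24964*(-77) = -8939 - 1922228 = -1931167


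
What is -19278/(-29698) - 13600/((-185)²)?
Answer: 5117935/20328281 ≈ 0.25176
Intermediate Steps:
-19278/(-29698) - 13600/((-185)²) = -19278*(-1/29698) - 13600/34225 = 9639/14849 - 13600*1/34225 = 9639/14849 - 544/1369 = 5117935/20328281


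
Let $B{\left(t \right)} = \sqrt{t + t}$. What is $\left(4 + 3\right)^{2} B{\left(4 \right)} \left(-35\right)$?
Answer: $- 3430 \sqrt{2} \approx -4850.8$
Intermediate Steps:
$B{\left(t \right)} = \sqrt{2} \sqrt{t}$ ($B{\left(t \right)} = \sqrt{2 t} = \sqrt{2} \sqrt{t}$)
$\left(4 + 3\right)^{2} B{\left(4 \right)} \left(-35\right) = \left(4 + 3\right)^{2} \sqrt{2} \sqrt{4} \left(-35\right) = 7^{2} \sqrt{2} \cdot 2 \left(-35\right) = 49 \cdot 2 \sqrt{2} \left(-35\right) = 98 \sqrt{2} \left(-35\right) = - 3430 \sqrt{2}$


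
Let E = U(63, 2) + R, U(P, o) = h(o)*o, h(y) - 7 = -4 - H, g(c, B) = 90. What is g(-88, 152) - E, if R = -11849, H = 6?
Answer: 11945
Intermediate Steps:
h(y) = -3 (h(y) = 7 + (-4 - 1*6) = 7 + (-4 - 6) = 7 - 10 = -3)
U(P, o) = -3*o
E = -11855 (E = -3*2 - 11849 = -6 - 11849 = -11855)
g(-88, 152) - E = 90 - 1*(-11855) = 90 + 11855 = 11945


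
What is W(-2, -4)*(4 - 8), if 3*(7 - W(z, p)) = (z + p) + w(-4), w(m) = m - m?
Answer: -36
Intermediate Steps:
w(m) = 0
W(z, p) = 7 - p/3 - z/3 (W(z, p) = 7 - ((z + p) + 0)/3 = 7 - ((p + z) + 0)/3 = 7 - (p + z)/3 = 7 + (-p/3 - z/3) = 7 - p/3 - z/3)
W(-2, -4)*(4 - 8) = (7 - ⅓*(-4) - ⅓*(-2))*(4 - 8) = (7 + 4/3 + ⅔)*(-4) = 9*(-4) = -36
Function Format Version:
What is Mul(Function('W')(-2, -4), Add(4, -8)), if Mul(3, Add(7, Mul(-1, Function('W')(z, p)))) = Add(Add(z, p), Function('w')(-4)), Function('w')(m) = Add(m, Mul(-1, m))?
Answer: -36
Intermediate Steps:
Function('w')(m) = 0
Function('W')(z, p) = Add(7, Mul(Rational(-1, 3), p), Mul(Rational(-1, 3), z)) (Function('W')(z, p) = Add(7, Mul(Rational(-1, 3), Add(Add(z, p), 0))) = Add(7, Mul(Rational(-1, 3), Add(Add(p, z), 0))) = Add(7, Mul(Rational(-1, 3), Add(p, z))) = Add(7, Add(Mul(Rational(-1, 3), p), Mul(Rational(-1, 3), z))) = Add(7, Mul(Rational(-1, 3), p), Mul(Rational(-1, 3), z)))
Mul(Function('W')(-2, -4), Add(4, -8)) = Mul(Add(7, Mul(Rational(-1, 3), -4), Mul(Rational(-1, 3), -2)), Add(4, -8)) = Mul(Add(7, Rational(4, 3), Rational(2, 3)), -4) = Mul(9, -4) = -36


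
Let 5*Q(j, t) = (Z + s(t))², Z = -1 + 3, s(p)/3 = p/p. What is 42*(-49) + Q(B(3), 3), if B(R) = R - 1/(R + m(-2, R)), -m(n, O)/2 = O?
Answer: -2053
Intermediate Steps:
m(n, O) = -2*O
s(p) = 3 (s(p) = 3*(p/p) = 3*1 = 3)
Z = 2
B(R) = R + 1/R (B(R) = R - 1/(R - 2*R) = R - 1/((-R)) = R - (-1)/R = R + 1/R)
Q(j, t) = 5 (Q(j, t) = (2 + 3)²/5 = (⅕)*5² = (⅕)*25 = 5)
42*(-49) + Q(B(3), 3) = 42*(-49) + 5 = -2058 + 5 = -2053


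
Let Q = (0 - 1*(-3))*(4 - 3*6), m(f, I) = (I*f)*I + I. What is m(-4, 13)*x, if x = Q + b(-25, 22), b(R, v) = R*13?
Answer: 243321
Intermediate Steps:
m(f, I) = I + f*I² (m(f, I) = f*I² + I = I + f*I²)
b(R, v) = 13*R
Q = -42 (Q = (0 + 3)*(4 - 18) = 3*(-14) = -42)
x = -367 (x = -42 + 13*(-25) = -42 - 325 = -367)
m(-4, 13)*x = (13*(1 + 13*(-4)))*(-367) = (13*(1 - 52))*(-367) = (13*(-51))*(-367) = -663*(-367) = 243321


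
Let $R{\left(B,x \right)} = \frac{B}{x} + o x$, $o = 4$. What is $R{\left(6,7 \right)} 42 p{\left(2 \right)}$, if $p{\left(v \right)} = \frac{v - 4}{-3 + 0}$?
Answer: $808$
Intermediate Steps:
$p{\left(v \right)} = \frac{4}{3} - \frac{v}{3}$ ($p{\left(v \right)} = \frac{-4 + v}{-3} = \left(-4 + v\right) \left(- \frac{1}{3}\right) = \frac{4}{3} - \frac{v}{3}$)
$R{\left(B,x \right)} = 4 x + \frac{B}{x}$ ($R{\left(B,x \right)} = \frac{B}{x} + 4 x = 4 x + \frac{B}{x}$)
$R{\left(6,7 \right)} 42 p{\left(2 \right)} = \left(4 \cdot 7 + \frac{6}{7}\right) 42 \left(\frac{4}{3} - \frac{2}{3}\right) = \left(28 + 6 \cdot \frac{1}{7}\right) 42 \left(\frac{4}{3} - \frac{2}{3}\right) = \left(28 + \frac{6}{7}\right) 42 \cdot \frac{2}{3} = \frac{202}{7} \cdot 42 \cdot \frac{2}{3} = 1212 \cdot \frac{2}{3} = 808$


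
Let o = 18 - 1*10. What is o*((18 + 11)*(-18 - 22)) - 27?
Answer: -9307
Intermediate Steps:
o = 8 (o = 18 - 10 = 8)
o*((18 + 11)*(-18 - 22)) - 27 = 8*((18 + 11)*(-18 - 22)) - 27 = 8*(29*(-40)) - 27 = 8*(-1160) - 27 = -9280 - 27 = -9307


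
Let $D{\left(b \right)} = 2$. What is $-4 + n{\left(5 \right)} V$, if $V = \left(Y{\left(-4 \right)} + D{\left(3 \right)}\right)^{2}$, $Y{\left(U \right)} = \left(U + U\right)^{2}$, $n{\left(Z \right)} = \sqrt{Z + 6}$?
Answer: $-4 + 4356 \sqrt{11} \approx 14443.0$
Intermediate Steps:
$n{\left(Z \right)} = \sqrt{6 + Z}$
$Y{\left(U \right)} = 4 U^{2}$ ($Y{\left(U \right)} = \left(2 U\right)^{2} = 4 U^{2}$)
$V = 4356$ ($V = \left(4 \left(-4\right)^{2} + 2\right)^{2} = \left(4 \cdot 16 + 2\right)^{2} = \left(64 + 2\right)^{2} = 66^{2} = 4356$)
$-4 + n{\left(5 \right)} V = -4 + \sqrt{6 + 5} \cdot 4356 = -4 + \sqrt{11} \cdot 4356 = -4 + 4356 \sqrt{11}$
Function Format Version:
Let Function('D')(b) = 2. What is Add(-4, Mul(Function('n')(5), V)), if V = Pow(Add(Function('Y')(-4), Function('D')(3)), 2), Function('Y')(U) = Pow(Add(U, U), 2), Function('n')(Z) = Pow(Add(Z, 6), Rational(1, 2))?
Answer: Add(-4, Mul(4356, Pow(11, Rational(1, 2)))) ≈ 14443.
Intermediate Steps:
Function('n')(Z) = Pow(Add(6, Z), Rational(1, 2))
Function('Y')(U) = Mul(4, Pow(U, 2)) (Function('Y')(U) = Pow(Mul(2, U), 2) = Mul(4, Pow(U, 2)))
V = 4356 (V = Pow(Add(Mul(4, Pow(-4, 2)), 2), 2) = Pow(Add(Mul(4, 16), 2), 2) = Pow(Add(64, 2), 2) = Pow(66, 2) = 4356)
Add(-4, Mul(Function('n')(5), V)) = Add(-4, Mul(Pow(Add(6, 5), Rational(1, 2)), 4356)) = Add(-4, Mul(Pow(11, Rational(1, 2)), 4356)) = Add(-4, Mul(4356, Pow(11, Rational(1, 2))))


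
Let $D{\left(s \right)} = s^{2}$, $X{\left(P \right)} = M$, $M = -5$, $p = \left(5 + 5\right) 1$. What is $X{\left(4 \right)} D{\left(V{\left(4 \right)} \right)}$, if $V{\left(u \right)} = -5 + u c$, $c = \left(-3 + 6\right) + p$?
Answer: $-11045$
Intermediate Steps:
$p = 10$ ($p = 10 \cdot 1 = 10$)
$c = 13$ ($c = \left(-3 + 6\right) + 10 = 3 + 10 = 13$)
$X{\left(P \right)} = -5$
$V{\left(u \right)} = -5 + 13 u$ ($V{\left(u \right)} = -5 + u 13 = -5 + 13 u$)
$X{\left(4 \right)} D{\left(V{\left(4 \right)} \right)} = - 5 \left(-5 + 13 \cdot 4\right)^{2} = - 5 \left(-5 + 52\right)^{2} = - 5 \cdot 47^{2} = \left(-5\right) 2209 = -11045$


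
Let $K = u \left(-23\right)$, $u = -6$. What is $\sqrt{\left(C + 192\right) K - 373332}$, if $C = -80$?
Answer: $6 i \sqrt{9941} \approx 598.23 i$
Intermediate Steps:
$K = 138$ ($K = \left(-6\right) \left(-23\right) = 138$)
$\sqrt{\left(C + 192\right) K - 373332} = \sqrt{\left(-80 + 192\right) 138 - 373332} = \sqrt{112 \cdot 138 - 373332} = \sqrt{15456 - 373332} = \sqrt{-357876} = 6 i \sqrt{9941}$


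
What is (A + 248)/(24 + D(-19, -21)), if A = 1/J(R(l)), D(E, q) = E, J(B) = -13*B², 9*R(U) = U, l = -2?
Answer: 2563/52 ≈ 49.288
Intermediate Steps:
R(U) = U/9
A = -81/52 (A = 1/(-13*((⅑)*(-2))²) = 1/(-13*(-2/9)²) = 1/(-13*4/81) = 1/(-52/81) = -81/52 ≈ -1.5577)
(A + 248)/(24 + D(-19, -21)) = (-81/52 + 248)/(24 - 19) = (12815/52)/5 = (12815/52)*(⅕) = 2563/52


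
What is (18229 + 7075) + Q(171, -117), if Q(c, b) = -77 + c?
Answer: 25398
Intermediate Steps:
(18229 + 7075) + Q(171, -117) = (18229 + 7075) + (-77 + 171) = 25304 + 94 = 25398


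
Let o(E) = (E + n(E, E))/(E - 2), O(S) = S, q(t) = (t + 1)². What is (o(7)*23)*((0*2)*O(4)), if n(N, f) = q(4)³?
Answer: 0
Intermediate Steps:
q(t) = (1 + t)²
n(N, f) = 15625 (n(N, f) = ((1 + 4)²)³ = (5²)³ = 25³ = 15625)
o(E) = (15625 + E)/(-2 + E) (o(E) = (E + 15625)/(E - 2) = (15625 + E)/(-2 + E))
(o(7)*23)*((0*2)*O(4)) = (((15625 + 7)/(-2 + 7))*23)*((0*2)*4) = ((15632/5)*23)*(0*4) = (((⅕)*15632)*23)*0 = ((15632/5)*23)*0 = (359536/5)*0 = 0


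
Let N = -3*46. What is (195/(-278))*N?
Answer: 13455/139 ≈ 96.799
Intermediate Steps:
N = -138
(195/(-278))*N = (195/(-278))*(-138) = (195*(-1/278))*(-138) = -195/278*(-138) = 13455/139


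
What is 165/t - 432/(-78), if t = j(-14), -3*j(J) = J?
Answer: 7443/182 ≈ 40.896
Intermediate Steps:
j(J) = -J/3
t = 14/3 (t = -⅓*(-14) = 14/3 ≈ 4.6667)
165/t - 432/(-78) = 165/(14/3) - 432/(-78) = 165*(3/14) - 432*(-1/78) = 495/14 + 72/13 = 7443/182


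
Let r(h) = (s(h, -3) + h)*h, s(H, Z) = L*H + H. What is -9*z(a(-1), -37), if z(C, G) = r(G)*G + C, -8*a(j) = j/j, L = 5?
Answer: 25529121/8 ≈ 3.1911e+6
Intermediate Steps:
a(j) = -1/8 (a(j) = -j/(8*j) = -1/8*1 = -1/8)
s(H, Z) = 6*H (s(H, Z) = 5*H + H = 6*H)
r(h) = 7*h**2 (r(h) = (6*h + h)*h = (7*h)*h = 7*h**2)
z(C, G) = C + 7*G**3 (z(C, G) = (7*G**2)*G + C = 7*G**3 + C = C + 7*G**3)
-9*z(a(-1), -37) = -9*(-1/8 + 7*(-37)**3) = -9*(-1/8 + 7*(-50653)) = -9*(-1/8 - 354571) = -9*(-2836569/8) = 25529121/8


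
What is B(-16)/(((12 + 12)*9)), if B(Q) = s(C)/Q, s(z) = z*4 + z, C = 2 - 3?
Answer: 5/3456 ≈ 0.0014468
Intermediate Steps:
C = -1
s(z) = 5*z (s(z) = 4*z + z = 5*z)
B(Q) = -5/Q (B(Q) = (5*(-1))/Q = -5/Q)
B(-16)/(((12 + 12)*9)) = (-5/(-16))/(((12 + 12)*9)) = (-5*(-1/16))/((24*9)) = (5/16)/216 = (5/16)*(1/216) = 5/3456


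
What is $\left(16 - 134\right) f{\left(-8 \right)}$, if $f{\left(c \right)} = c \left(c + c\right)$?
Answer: $-15104$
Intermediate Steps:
$f{\left(c \right)} = 2 c^{2}$ ($f{\left(c \right)} = c 2 c = 2 c^{2}$)
$\left(16 - 134\right) f{\left(-8 \right)} = \left(16 - 134\right) 2 \left(-8\right)^{2} = - 118 \cdot 2 \cdot 64 = \left(-118\right) 128 = -15104$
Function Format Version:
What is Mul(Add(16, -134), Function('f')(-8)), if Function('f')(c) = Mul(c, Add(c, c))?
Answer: -15104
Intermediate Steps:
Function('f')(c) = Mul(2, Pow(c, 2)) (Function('f')(c) = Mul(c, Mul(2, c)) = Mul(2, Pow(c, 2)))
Mul(Add(16, -134), Function('f')(-8)) = Mul(Add(16, -134), Mul(2, Pow(-8, 2))) = Mul(-118, Mul(2, 64)) = Mul(-118, 128) = -15104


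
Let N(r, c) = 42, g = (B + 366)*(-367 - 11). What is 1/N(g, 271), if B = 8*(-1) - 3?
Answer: 1/42 ≈ 0.023810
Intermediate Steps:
B = -11 (B = -8 - 3 = -11)
g = -134190 (g = (-11 + 366)*(-367 - 11) = 355*(-378) = -134190)
1/N(g, 271) = 1/42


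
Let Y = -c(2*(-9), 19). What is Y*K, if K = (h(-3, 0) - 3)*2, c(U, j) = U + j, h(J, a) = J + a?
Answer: 12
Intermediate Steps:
Y = -1 (Y = -(2*(-9) + 19) = -(-18 + 19) = -1*1 = -1)
K = -12 (K = ((-3 + 0) - 3)*2 = (-3 - 3)*2 = -6*2 = -12)
Y*K = -1*(-12) = 12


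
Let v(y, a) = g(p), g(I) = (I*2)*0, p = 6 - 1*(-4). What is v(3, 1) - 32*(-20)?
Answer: 640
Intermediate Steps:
p = 10 (p = 6 + 4 = 10)
g(I) = 0 (g(I) = (2*I)*0 = 0)
v(y, a) = 0
v(3, 1) - 32*(-20) = 0 - 32*(-20) = 0 + 640 = 640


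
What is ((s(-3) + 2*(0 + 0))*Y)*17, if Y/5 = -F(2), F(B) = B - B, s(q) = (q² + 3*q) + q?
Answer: 0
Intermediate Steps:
s(q) = q² + 4*q
F(B) = 0
Y = 0 (Y = 5*(-1*0) = 5*0 = 0)
((s(-3) + 2*(0 + 0))*Y)*17 = ((-3*(4 - 3) + 2*(0 + 0))*0)*17 = ((-3*1 + 2*0)*0)*17 = ((-3 + 0)*0)*17 = -3*0*17 = 0*17 = 0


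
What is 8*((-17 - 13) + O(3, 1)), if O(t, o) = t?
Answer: -216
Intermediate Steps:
8*((-17 - 13) + O(3, 1)) = 8*((-17 - 13) + 3) = 8*(-30 + 3) = 8*(-27) = -216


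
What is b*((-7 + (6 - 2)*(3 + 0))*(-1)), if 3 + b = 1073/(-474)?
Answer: 12475/474 ≈ 26.319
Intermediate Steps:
b = -2495/474 (b = -3 + 1073/(-474) = -3 + 1073*(-1/474) = -3 - 1073/474 = -2495/474 ≈ -5.2637)
b*((-7 + (6 - 2)*(3 + 0))*(-1)) = -2495*(-7 + (6 - 2)*(3 + 0))*(-1)/474 = -2495*(-7 + 4*3)*(-1)/474 = -2495*(-7 + 12)*(-1)/474 = -12475*(-1)/474 = -2495/474*(-5) = 12475/474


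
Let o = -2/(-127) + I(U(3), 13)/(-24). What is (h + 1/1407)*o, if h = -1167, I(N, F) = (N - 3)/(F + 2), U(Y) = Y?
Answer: -3283936/178689 ≈ -18.378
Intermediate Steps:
I(N, F) = (-3 + N)/(2 + F)
o = 2/127 (o = -2/(-127) + ((-3 + 3)/(2 + 13))/(-24) = -2*(-1/127) + (0/15)*(-1/24) = 2/127 + ((1/15)*0)*(-1/24) = 2/127 + 0*(-1/24) = 2/127 + 0 = 2/127 ≈ 0.015748)
(h + 1/1407)*o = (-1167 + 1/1407)*(2/127) = -1641968/1407*2/127 = -3283936/178689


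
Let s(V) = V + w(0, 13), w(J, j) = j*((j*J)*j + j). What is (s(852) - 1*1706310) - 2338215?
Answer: -4043504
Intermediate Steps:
w(J, j) = j*(j + J*j**2) (w(J, j) = j*((J*j)*j + j) = j*(J*j**2 + j) = j*(j + J*j**2))
s(V) = 169 + V (s(V) = V + 13**2*(1 + 0*13) = V + 169*(1 + 0) = V + 169*1 = V + 169 = 169 + V)
(s(852) - 1*1706310) - 2338215 = ((169 + 852) - 1*1706310) - 2338215 = (1021 - 1706310) - 2338215 = -1705289 - 2338215 = -4043504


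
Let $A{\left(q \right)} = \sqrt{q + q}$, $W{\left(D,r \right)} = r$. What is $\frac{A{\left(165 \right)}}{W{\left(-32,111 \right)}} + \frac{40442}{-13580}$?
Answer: $- \frac{20221}{6790} + \frac{\sqrt{330}}{111} \approx -2.8144$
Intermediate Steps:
$A{\left(q \right)} = \sqrt{2} \sqrt{q}$ ($A{\left(q \right)} = \sqrt{2 q} = \sqrt{2} \sqrt{q}$)
$\frac{A{\left(165 \right)}}{W{\left(-32,111 \right)}} + \frac{40442}{-13580} = \frac{\sqrt{2} \sqrt{165}}{111} + \frac{40442}{-13580} = \sqrt{330} \cdot \frac{1}{111} + 40442 \left(- \frac{1}{13580}\right) = \frac{\sqrt{330}}{111} - \frac{20221}{6790} = - \frac{20221}{6790} + \frac{\sqrt{330}}{111}$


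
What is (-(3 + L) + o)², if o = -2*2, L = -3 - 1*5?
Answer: 1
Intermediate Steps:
L = -8 (L = -3 - 5 = -8)
o = -4
(-(3 + L) + o)² = (-(3 - 8) - 4)² = (-1*(-5) - 4)² = (5 - 4)² = 1² = 1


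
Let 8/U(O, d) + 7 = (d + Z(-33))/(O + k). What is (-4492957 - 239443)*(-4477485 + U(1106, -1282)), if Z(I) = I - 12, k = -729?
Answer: 42018289914221200/1983 ≈ 2.1189e+13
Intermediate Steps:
Z(I) = -12 + I
U(O, d) = 8/(-7 + (-45 + d)/(-729 + O)) (U(O, d) = 8/(-7 + (d + (-12 - 33))/(O - 729)) = 8/(-7 + (d - 45)/(-729 + O)) = 8/(-7 + (-45 + d)/(-729 + O)))
(-4492957 - 239443)*(-4477485 + U(1106, -1282)) = (-4492957 - 239443)*(-4477485 + 8*(-729 + 1106)/(5058 - 1282 - 7*1106)) = -4732400*(-4477485 + 8*377/(5058 - 1282 - 7742)) = -4732400*(-4477485 + 8*377/(-3966)) = -4732400*(-4477485 + 8*(-1/3966)*377) = -4732400*(-4477485 - 1508/1983) = -4732400*(-8878854263/1983) = 42018289914221200/1983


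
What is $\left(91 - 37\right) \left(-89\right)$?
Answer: $-4806$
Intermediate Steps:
$\left(91 - 37\right) \left(-89\right) = 54 \left(-89\right) = -4806$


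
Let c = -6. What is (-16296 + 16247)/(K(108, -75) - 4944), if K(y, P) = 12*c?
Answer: 49/5016 ≈ 0.0097687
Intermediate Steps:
K(y, P) = -72 (K(y, P) = 12*(-6) = -72)
(-16296 + 16247)/(K(108, -75) - 4944) = (-16296 + 16247)/(-72 - 4944) = -49/(-5016) = -49*(-1/5016) = 49/5016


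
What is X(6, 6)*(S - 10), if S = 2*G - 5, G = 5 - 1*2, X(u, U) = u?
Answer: -54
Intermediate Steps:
G = 3 (G = 5 - 2 = 3)
S = 1 (S = 2*3 - 5 = 6 - 5 = 1)
X(6, 6)*(S - 10) = 6*(1 - 10) = 6*(-9) = -54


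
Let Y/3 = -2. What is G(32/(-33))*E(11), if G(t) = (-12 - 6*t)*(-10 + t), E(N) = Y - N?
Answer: -418472/363 ≈ -1152.8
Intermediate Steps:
Y = -6 (Y = 3*(-2) = -6)
E(N) = -6 - N
G(32/(-33))*E(11) = (120 - 6*(32/(-33))² + 48*(32/(-33)))*(-6 - 1*11) = (120 - 6*(32*(-1/33))² + 48*(32*(-1/33)))*(-6 - 11) = (120 - 6*(-32/33)² + 48*(-32/33))*(-17) = (120 - 6*1024/1089 - 512/11)*(-17) = (120 - 2048/363 - 512/11)*(-17) = (24616/363)*(-17) = -418472/363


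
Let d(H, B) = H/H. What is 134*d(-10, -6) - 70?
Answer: 64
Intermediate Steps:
d(H, B) = 1
134*d(-10, -6) - 70 = 134*1 - 70 = 134 - 70 = 64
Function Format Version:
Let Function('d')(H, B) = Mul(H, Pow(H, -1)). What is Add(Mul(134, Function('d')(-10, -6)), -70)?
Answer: 64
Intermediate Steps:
Function('d')(H, B) = 1
Add(Mul(134, Function('d')(-10, -6)), -70) = Add(Mul(134, 1), -70) = Add(134, -70) = 64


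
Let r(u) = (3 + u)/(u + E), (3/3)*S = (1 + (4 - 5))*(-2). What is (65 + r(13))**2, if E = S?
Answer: 741321/169 ≈ 4386.5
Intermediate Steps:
S = 0 (S = (1 + (4 - 5))*(-2) = (1 - 1)*(-2) = 0*(-2) = 0)
E = 0
r(u) = (3 + u)/u (r(u) = (3 + u)/(u + 0) = (3 + u)/u)
(65 + r(13))**2 = (65 + (3 + 13)/13)**2 = (65 + (1/13)*16)**2 = (65 + 16/13)**2 = (861/13)**2 = 741321/169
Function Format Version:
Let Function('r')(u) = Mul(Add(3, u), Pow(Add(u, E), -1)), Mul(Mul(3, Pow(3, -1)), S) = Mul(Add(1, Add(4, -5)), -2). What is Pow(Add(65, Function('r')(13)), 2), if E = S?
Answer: Rational(741321, 169) ≈ 4386.5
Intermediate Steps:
S = 0 (S = Mul(Add(1, Add(4, -5)), -2) = Mul(Add(1, -1), -2) = Mul(0, -2) = 0)
E = 0
Function('r')(u) = Mul(Pow(u, -1), Add(3, u)) (Function('r')(u) = Mul(Add(3, u), Pow(Add(u, 0), -1)) = Mul(Add(3, u), Pow(u, -1)) = Mul(Pow(u, -1), Add(3, u)))
Pow(Add(65, Function('r')(13)), 2) = Pow(Add(65, Mul(Pow(13, -1), Add(3, 13))), 2) = Pow(Add(65, Mul(Rational(1, 13), 16)), 2) = Pow(Add(65, Rational(16, 13)), 2) = Pow(Rational(861, 13), 2) = Rational(741321, 169)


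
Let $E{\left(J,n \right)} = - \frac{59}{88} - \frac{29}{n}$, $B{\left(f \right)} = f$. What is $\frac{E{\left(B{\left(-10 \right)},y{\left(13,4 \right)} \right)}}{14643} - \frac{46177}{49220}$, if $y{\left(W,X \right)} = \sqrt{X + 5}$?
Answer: $- \frac{44660787871}{47568078360} \approx -0.93888$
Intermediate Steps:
$y{\left(W,X \right)} = \sqrt{5 + X}$
$E{\left(J,n \right)} = - \frac{59}{88} - \frac{29}{n}$ ($E{\left(J,n \right)} = \left(-59\right) \frac{1}{88} - \frac{29}{n} = - \frac{59}{88} - \frac{29}{n}$)
$\frac{E{\left(B{\left(-10 \right)},y{\left(13,4 \right)} \right)}}{14643} - \frac{46177}{49220} = \frac{- \frac{59}{88} - \frac{29}{\sqrt{5 + 4}}}{14643} - \frac{46177}{49220} = \left(- \frac{59}{88} - \frac{29}{\sqrt{9}}\right) \frac{1}{14643} - \frac{46177}{49220} = \left(- \frac{59}{88} - \frac{29}{3}\right) \frac{1}{14643} - \frac{46177}{49220} = \left(- \frac{2729}{264}\right) \frac{1}{14643} - \frac{46177}{49220} = - \frac{2729}{3865752} - \frac{46177}{49220} = - \frac{44660787871}{47568078360}$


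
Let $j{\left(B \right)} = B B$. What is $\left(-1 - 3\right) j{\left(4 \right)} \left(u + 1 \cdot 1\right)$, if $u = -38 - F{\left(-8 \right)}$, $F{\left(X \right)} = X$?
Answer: $1856$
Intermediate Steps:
$j{\left(B \right)} = B^{2}$
$u = -30$ ($u = -38 - -8 = -38 + 8 = -30$)
$\left(-1 - 3\right) j{\left(4 \right)} \left(u + 1 \cdot 1\right) = \left(-1 - 3\right) 4^{2} \left(-30 + 1 \cdot 1\right) = \left(-4\right) 16 \left(-30 + 1\right) = \left(-64\right) \left(-29\right) = 1856$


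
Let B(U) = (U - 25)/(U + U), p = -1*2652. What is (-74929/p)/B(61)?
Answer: 4570669/47736 ≈ 95.749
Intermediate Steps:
p = -2652
B(U) = (-25 + U)/(2*U) (B(U) = (-25 + U)/((2*U)) = (-25 + U)*(1/(2*U)) = (-25 + U)/(2*U))
(-74929/p)/B(61) = (-74929/(-2652))/(((1/2)*(-25 + 61)/61)) = (-74929*(-1/2652))/(((1/2)*(1/61)*36)) = 74929/(2652*(18/61)) = (74929/2652)*(61/18) = 4570669/47736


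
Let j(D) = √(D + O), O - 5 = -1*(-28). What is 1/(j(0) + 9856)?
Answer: 896/8830973 - √33/97140703 ≈ 0.00010140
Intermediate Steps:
O = 33 (O = 5 - 1*(-28) = 5 + 28 = 33)
j(D) = √(33 + D) (j(D) = √(D + 33) = √(33 + D))
1/(j(0) + 9856) = 1/(√(33 + 0) + 9856) = 1/(√33 + 9856) = 1/(9856 + √33)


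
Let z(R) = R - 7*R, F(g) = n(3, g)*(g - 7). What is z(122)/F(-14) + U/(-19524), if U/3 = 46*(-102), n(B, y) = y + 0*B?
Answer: -141017/79723 ≈ -1.7688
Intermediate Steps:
n(B, y) = y (n(B, y) = y + 0 = y)
F(g) = g*(-7 + g) (F(g) = g*(g - 7) = g*(-7 + g))
z(R) = -6*R
U = -14076 (U = 3*(46*(-102)) = 3*(-4692) = -14076)
z(122)/F(-14) + U/(-19524) = (-6*122)/((-14*(-7 - 14))) - 14076/(-19524) = -732/((-14*(-21))) - 14076*(-1/19524) = -732/294 + 1173/1627 = -732*1/294 + 1173/1627 = -122/49 + 1173/1627 = -141017/79723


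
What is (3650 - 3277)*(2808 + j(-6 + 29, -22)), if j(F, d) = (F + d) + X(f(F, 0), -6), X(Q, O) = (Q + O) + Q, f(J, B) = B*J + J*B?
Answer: 1045519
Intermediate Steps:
f(J, B) = 2*B*J (f(J, B) = B*J + B*J = 2*B*J)
X(Q, O) = O + 2*Q (X(Q, O) = (O + Q) + Q = O + 2*Q)
j(F, d) = -6 + F + d (j(F, d) = (F + d) + (-6 + 2*(2*0*F)) = (F + d) + (-6 + 2*0) = (F + d) + (-6 + 0) = (F + d) - 6 = -6 + F + d)
(3650 - 3277)*(2808 + j(-6 + 29, -22)) = (3650 - 3277)*(2808 + (-6 + (-6 + 29) - 22)) = 373*(2808 + (-6 + 23 - 22)) = 373*(2808 - 5) = 373*2803 = 1045519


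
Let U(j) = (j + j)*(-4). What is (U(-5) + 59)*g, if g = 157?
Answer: 15543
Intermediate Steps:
U(j) = -8*j (U(j) = (2*j)*(-4) = -8*j)
(U(-5) + 59)*g = (-8*(-5) + 59)*157 = (40 + 59)*157 = 99*157 = 15543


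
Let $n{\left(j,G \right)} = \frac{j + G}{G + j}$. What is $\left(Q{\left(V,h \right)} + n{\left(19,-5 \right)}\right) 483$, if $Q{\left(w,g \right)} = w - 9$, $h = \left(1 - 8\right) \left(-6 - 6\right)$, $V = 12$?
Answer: $1932$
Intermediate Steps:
$h = 84$ ($h = \left(-7\right) \left(-12\right) = 84$)
$n{\left(j,G \right)} = 1$ ($n{\left(j,G \right)} = \frac{G + j}{G + j} = 1$)
$Q{\left(w,g \right)} = -9 + w$
$\left(Q{\left(V,h \right)} + n{\left(19,-5 \right)}\right) 483 = \left(\left(-9 + 12\right) + 1\right) 483 = \left(3 + 1\right) 483 = 4 \cdot 483 = 1932$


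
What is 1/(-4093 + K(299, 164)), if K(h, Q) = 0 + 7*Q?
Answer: -1/2945 ≈ -0.00033956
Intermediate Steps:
K(h, Q) = 7*Q
1/(-4093 + K(299, 164)) = 1/(-4093 + 7*164) = 1/(-4093 + 1148) = 1/(-2945) = -1/2945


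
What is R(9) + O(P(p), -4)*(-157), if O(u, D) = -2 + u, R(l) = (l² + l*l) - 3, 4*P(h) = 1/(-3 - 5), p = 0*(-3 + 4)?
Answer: 15293/32 ≈ 477.91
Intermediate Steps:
p = 0 (p = 0*1 = 0)
P(h) = -1/32 (P(h) = 1/(4*(-3 - 5)) = (¼)/(-8) = (¼)*(-⅛) = -1/32)
R(l) = -3 + 2*l² (R(l) = (l² + l²) - 3 = 2*l² - 3 = -3 + 2*l²)
R(9) + O(P(p), -4)*(-157) = (-3 + 2*9²) + (-2 - 1/32)*(-157) = (-3 + 2*81) - 65/32*(-157) = (-3 + 162) + 10205/32 = 159 + 10205/32 = 15293/32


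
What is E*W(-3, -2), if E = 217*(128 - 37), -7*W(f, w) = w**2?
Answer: -11284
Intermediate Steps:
W(f, w) = -w**2/7
E = 19747 (E = 217*91 = 19747)
E*W(-3, -2) = 19747*(-1/7*(-2)**2) = 19747*(-1/7*4) = 19747*(-4/7) = -11284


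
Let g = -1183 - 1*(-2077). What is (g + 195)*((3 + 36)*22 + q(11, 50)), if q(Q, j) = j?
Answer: 988812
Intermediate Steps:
g = 894 (g = -1183 + 2077 = 894)
(g + 195)*((3 + 36)*22 + q(11, 50)) = (894 + 195)*((3 + 36)*22 + 50) = 1089*(39*22 + 50) = 1089*(858 + 50) = 1089*908 = 988812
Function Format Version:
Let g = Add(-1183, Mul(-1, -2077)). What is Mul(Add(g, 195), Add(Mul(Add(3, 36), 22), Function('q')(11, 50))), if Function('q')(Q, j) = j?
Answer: 988812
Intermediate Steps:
g = 894 (g = Add(-1183, 2077) = 894)
Mul(Add(g, 195), Add(Mul(Add(3, 36), 22), Function('q')(11, 50))) = Mul(Add(894, 195), Add(Mul(Add(3, 36), 22), 50)) = Mul(1089, Add(Mul(39, 22), 50)) = Mul(1089, Add(858, 50)) = Mul(1089, 908) = 988812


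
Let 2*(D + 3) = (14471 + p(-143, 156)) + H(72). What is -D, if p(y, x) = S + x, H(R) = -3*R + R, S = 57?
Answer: -7267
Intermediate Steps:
H(R) = -2*R
p(y, x) = 57 + x
D = 7267 (D = -3 + ((14471 + (57 + 156)) - 2*72)/2 = -3 + ((14471 + 213) - 144)/2 = -3 + (14684 - 144)/2 = -3 + (½)*14540 = -3 + 7270 = 7267)
-D = -1*7267 = -7267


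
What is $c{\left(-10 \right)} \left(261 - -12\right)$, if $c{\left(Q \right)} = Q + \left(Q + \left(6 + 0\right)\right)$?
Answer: $-3822$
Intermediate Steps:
$c{\left(Q \right)} = 6 + 2 Q$ ($c{\left(Q \right)} = Q + \left(Q + 6\right) = Q + \left(6 + Q\right) = 6 + 2 Q$)
$c{\left(-10 \right)} \left(261 - -12\right) = \left(6 + 2 \left(-10\right)\right) \left(261 - -12\right) = \left(6 - 20\right) \left(261 + 12\right) = \left(-14\right) 273 = -3822$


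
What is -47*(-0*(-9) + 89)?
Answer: -4183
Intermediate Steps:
-47*(-0*(-9) + 89) = -47*(-1*0 + 89) = -47*(0 + 89) = -47*89 = -4183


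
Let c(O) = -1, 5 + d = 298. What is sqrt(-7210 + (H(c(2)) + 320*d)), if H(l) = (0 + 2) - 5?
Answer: sqrt(86547) ≈ 294.19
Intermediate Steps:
d = 293 (d = -5 + 298 = 293)
H(l) = -3 (H(l) = 2 - 5 = -3)
sqrt(-7210 + (H(c(2)) + 320*d)) = sqrt(-7210 + (-3 + 320*293)) = sqrt(-7210 + (-3 + 93760)) = sqrt(-7210 + 93757) = sqrt(86547)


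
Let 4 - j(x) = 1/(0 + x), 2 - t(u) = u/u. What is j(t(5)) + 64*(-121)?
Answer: -7741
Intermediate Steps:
t(u) = 1 (t(u) = 2 - u/u = 2 - 1*1 = 2 - 1 = 1)
j(x) = 4 - 1/x (j(x) = 4 - 1/(0 + x) = 4 - 1/x)
j(t(5)) + 64*(-121) = (4 - 1/1) + 64*(-121) = (4 - 1*1) - 7744 = (4 - 1) - 7744 = 3 - 7744 = -7741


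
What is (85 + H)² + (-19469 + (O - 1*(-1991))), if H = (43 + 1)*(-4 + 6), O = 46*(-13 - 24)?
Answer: 10749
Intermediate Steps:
O = -1702 (O = 46*(-37) = -1702)
H = 88 (H = 44*2 = 88)
(85 + H)² + (-19469 + (O - 1*(-1991))) = (85 + 88)² + (-19469 + (-1702 - 1*(-1991))) = 173² + (-19469 + (-1702 + 1991)) = 29929 + (-19469 + 289) = 29929 - 19180 = 10749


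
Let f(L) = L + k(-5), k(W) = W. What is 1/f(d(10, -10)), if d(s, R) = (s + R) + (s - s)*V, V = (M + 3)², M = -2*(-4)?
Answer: -⅕ ≈ -0.20000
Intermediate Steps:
M = 8
V = 121 (V = (8 + 3)² = 11² = 121)
d(s, R) = R + s (d(s, R) = (s + R) + (s - s)*121 = (R + s) + 0*121 = (R + s) + 0 = R + s)
f(L) = -5 + L (f(L) = L - 5 = -5 + L)
1/f(d(10, -10)) = 1/(-5 + (-10 + 10)) = 1/(-5 + 0) = 1/(-5) = -⅕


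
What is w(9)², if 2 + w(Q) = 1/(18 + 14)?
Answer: 3969/1024 ≈ 3.8760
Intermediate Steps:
w(Q) = -63/32 (w(Q) = -2 + 1/(18 + 14) = -2 + 1/32 = -63/32)
w(9)² = (-63/32)² = 3969/1024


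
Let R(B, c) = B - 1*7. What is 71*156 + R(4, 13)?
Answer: 11073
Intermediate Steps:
R(B, c) = -7 + B (R(B, c) = B - 7 = -7 + B)
71*156 + R(4, 13) = 71*156 + (-7 + 4) = 11076 - 3 = 11073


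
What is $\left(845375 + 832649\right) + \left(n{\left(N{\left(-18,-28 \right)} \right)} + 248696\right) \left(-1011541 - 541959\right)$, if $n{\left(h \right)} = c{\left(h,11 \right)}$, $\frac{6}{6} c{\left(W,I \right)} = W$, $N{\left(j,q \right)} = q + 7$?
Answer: $-386314934476$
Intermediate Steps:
$N{\left(j,q \right)} = 7 + q$
$c{\left(W,I \right)} = W$
$n{\left(h \right)} = h$
$\left(845375 + 832649\right) + \left(n{\left(N{\left(-18,-28 \right)} \right)} + 248696\right) \left(-1011541 - 541959\right) = \left(845375 + 832649\right) + \left(\left(7 - 28\right) + 248696\right) \left(-1011541 - 541959\right) = 1678024 + \left(-21 + 248696\right) \left(-1553500\right) = 1678024 + 248675 \left(-1553500\right) = 1678024 - 386316612500 = -386314934476$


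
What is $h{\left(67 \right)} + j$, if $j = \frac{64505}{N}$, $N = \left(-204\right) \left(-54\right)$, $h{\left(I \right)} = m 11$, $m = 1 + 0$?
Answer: $\frac{185681}{11016} \approx 16.856$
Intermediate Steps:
$m = 1$
$h{\left(I \right)} = 11$ ($h{\left(I \right)} = 1 \cdot 11 = 11$)
$N = 11016$
$j = \frac{64505}{11016} \approx 5.8556$
$h{\left(67 \right)} + j = 11 + \frac{64505}{11016} = \frac{185681}{11016}$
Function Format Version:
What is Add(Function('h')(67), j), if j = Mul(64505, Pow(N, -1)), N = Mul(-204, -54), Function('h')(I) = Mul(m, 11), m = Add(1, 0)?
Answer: Rational(185681, 11016) ≈ 16.856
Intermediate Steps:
m = 1
Function('h')(I) = 11 (Function('h')(I) = Mul(1, 11) = 11)
N = 11016
j = Rational(64505, 11016) (j = Mul(64505, Pow(11016, -1)) = Mul(64505, Rational(1, 11016)) = Rational(64505, 11016) ≈ 5.8556)
Add(Function('h')(67), j) = Add(11, Rational(64505, 11016)) = Rational(185681, 11016)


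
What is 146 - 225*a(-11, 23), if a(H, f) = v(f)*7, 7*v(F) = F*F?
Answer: -118879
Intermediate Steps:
v(F) = F²/7 (v(F) = (F*F)/7 = F²/7)
a(H, f) = f² (a(H, f) = (f²/7)*7 = f²)
146 - 225*a(-11, 23) = 146 - 225*23² = 146 - 225*529 = 146 - 119025 = -118879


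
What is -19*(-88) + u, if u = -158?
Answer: 1514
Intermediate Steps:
-19*(-88) + u = -19*(-88) - 158 = 1672 - 158 = 1514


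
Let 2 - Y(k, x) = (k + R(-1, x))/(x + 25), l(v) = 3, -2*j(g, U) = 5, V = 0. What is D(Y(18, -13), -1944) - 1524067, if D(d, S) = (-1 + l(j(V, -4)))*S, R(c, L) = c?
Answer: -1527955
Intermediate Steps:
j(g, U) = -5/2 (j(g, U) = -½*5 = -5/2)
Y(k, x) = 2 - (-1 + k)/(25 + x) (Y(k, x) = 2 - (k - 1)/(x + 25) = 2 - (-1 + k)/(25 + x))
D(d, S) = 2*S (D(d, S) = (-1 + 3)*S = 2*S)
D(Y(18, -13), -1944) - 1524067 = 2*(-1944) - 1524067 = -3888 - 1524067 = -1527955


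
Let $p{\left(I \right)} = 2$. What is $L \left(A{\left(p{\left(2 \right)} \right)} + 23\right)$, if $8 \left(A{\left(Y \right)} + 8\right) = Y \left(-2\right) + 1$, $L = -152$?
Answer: $-2223$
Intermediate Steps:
$A{\left(Y \right)} = - \frac{63}{8} - \frac{Y}{4}$ ($A{\left(Y \right)} = -8 + \frac{Y \left(-2\right) + 1}{8} = -8 + \frac{- 2 Y + 1}{8} = -8 + \frac{1 - 2 Y}{8} = -8 - \left(- \frac{1}{8} + \frac{Y}{4}\right) = - \frac{63}{8} - \frac{Y}{4}$)
$L \left(A{\left(p{\left(2 \right)} \right)} + 23\right) = - 152 \left(\left(- \frac{63}{8} - \frac{1}{2}\right) + 23\right) = - 152 \left(- \frac{67}{8} + 23\right) = \left(-152\right) \frac{117}{8} = -2223$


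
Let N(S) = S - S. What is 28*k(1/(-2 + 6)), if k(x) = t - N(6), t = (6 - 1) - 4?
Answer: 28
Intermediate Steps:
N(S) = 0
t = 1 (t = 5 - 4 = 1)
k(x) = 1 (k(x) = 1 - 1*0 = 1 + 0 = 1)
28*k(1/(-2 + 6)) = 28*1 = 28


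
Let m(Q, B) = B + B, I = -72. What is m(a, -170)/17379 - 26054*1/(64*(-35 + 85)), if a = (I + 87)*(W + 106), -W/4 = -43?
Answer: -226940233/27806400 ≈ -8.1614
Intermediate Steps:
W = 172 (W = -4*(-43) = 172)
a = 4170 (a = (-72 + 87)*(172 + 106) = 15*278 = 4170)
m(Q, B) = 2*B
m(a, -170)/17379 - 26054*1/(64*(-35 + 85)) = (2*(-170))/17379 - 26054*1/(64*(-35 + 85)) = -340*1/17379 - 26054/(64*50) = -340/17379 - 26054/3200 = -340/17379 - 26054*1/3200 = -340/17379 - 13027/1600 = -226940233/27806400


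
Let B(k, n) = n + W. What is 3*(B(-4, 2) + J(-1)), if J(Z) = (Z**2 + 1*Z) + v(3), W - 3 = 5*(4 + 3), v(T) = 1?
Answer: 123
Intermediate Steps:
W = 38 (W = 3 + 5*(4 + 3) = 3 + 5*7 = 3 + 35 = 38)
B(k, n) = 38 + n (B(k, n) = n + 38 = 38 + n)
J(Z) = 1 + Z + Z**2 (J(Z) = (Z**2 + 1*Z) + 1 = (Z**2 + Z) + 1 = (Z + Z**2) + 1 = 1 + Z + Z**2)
3*(B(-4, 2) + J(-1)) = 3*((38 + 2) + (1 - 1 + (-1)**2)) = 3*(40 + (1 - 1 + 1)) = 3*(40 + 1) = 3*41 = 123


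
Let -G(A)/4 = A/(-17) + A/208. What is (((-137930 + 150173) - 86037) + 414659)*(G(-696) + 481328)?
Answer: 36247670679710/221 ≈ 1.6402e+11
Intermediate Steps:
G(A) = 191*A/884 (G(A) = -4*(A/(-17) + A/208) = -4*(A*(-1/17) + A*(1/208)) = -4*(-A/17 + A/208) = -(-191)*A/884 = 191*A/884)
(((-137930 + 150173) - 86037) + 414659)*(G(-696) + 481328) = (((-137930 + 150173) - 86037) + 414659)*((191/884)*(-696) + 481328) = ((12243 - 86037) + 414659)*(-33234/221 + 481328) = (-73794 + 414659)*(106340254/221) = 340865*(106340254/221) = 36247670679710/221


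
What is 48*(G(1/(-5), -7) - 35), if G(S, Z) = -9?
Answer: -2112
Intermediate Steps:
48*(G(1/(-5), -7) - 35) = 48*(-9 - 35) = 48*(-44) = -2112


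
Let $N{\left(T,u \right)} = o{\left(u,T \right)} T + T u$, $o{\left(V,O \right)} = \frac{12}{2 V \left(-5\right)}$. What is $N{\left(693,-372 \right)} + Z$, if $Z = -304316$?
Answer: $- \frac{174254027}{310} \approx -5.6211 \cdot 10^{5}$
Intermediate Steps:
$o{\left(V,O \right)} = - \frac{6}{5 V}$ ($o{\left(V,O \right)} = \frac{12}{\left(-10\right) V} = 12 \left(- \frac{1}{10 V}\right) = - \frac{6}{5 V}$)
$N{\left(T,u \right)} = T u - \frac{6 T}{5 u}$ ($N{\left(T,u \right)} = - \frac{6}{5 u} T + T u = - \frac{6 T}{5 u} + T u = T u - \frac{6 T}{5 u}$)
$N{\left(693,-372 \right)} + Z = \left(693 \left(-372\right) - \frac{4158}{5 \left(-372\right)}\right) - 304316 = \left(-257796 - \frac{4158}{5} \left(- \frac{1}{372}\right)\right) - 304316 = \left(-257796 + \frac{693}{310}\right) - 304316 = - \frac{79916067}{310} - 304316 = - \frac{174254027}{310}$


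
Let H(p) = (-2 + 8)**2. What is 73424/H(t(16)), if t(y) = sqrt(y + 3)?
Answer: 18356/9 ≈ 2039.6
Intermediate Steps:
t(y) = sqrt(3 + y)
H(p) = 36 (H(p) = 6**2 = 36)
73424/H(t(16)) = 73424/36 = 73424*(1/36) = 18356/9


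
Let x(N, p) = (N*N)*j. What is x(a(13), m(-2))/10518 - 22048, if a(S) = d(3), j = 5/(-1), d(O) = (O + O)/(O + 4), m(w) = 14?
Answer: -1893857086/85897 ≈ -22048.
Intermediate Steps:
d(O) = 2*O/(4 + O) (d(O) = (2*O)/(4 + O) = 2*O/(4 + O))
j = -5 (j = 5*(-1) = -5)
a(S) = 6/7 (a(S) = 2*3/(4 + 3) = 2*3/7 = 2*3*(⅐) = 6/7)
x(N, p) = -5*N² (x(N, p) = (N*N)*(-5) = N²*(-5) = -5*N²)
x(a(13), m(-2))/10518 - 22048 = -5*(6/7)²/10518 - 22048 = -5*36/49*(1/10518) - 22048 = -180/49*1/10518 - 22048 = -30/85897 - 22048 = -1893857086/85897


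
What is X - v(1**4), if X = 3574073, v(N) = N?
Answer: 3574072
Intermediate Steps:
X - v(1**4) = 3574073 - 1*1**4 = 3574073 - 1*1 = 3574073 - 1 = 3574072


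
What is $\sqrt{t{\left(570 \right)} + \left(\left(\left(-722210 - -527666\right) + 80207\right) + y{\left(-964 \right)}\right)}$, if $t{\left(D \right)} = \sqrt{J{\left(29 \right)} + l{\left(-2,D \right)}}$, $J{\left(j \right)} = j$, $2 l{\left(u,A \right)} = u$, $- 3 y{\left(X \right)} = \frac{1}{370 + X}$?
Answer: $\frac{\sqrt{-4482467726 + 78408 \sqrt{7}}}{198} \approx 338.13 i$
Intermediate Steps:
$y{\left(X \right)} = - \frac{1}{3 \left(370 + X\right)}$
$l{\left(u,A \right)} = \frac{u}{2}$
$t{\left(D \right)} = 2 \sqrt{7}$ ($t{\left(D \right)} = \sqrt{29 + \frac{1}{2} \left(-2\right)} = \sqrt{29 - 1} = \sqrt{28} = 2 \sqrt{7}$)
$\sqrt{t{\left(570 \right)} + \left(\left(\left(-722210 - -527666\right) + 80207\right) + y{\left(-964 \right)}\right)} = \sqrt{2 \sqrt{7} + \left(\left(\left(-722210 - -527666\right) + 80207\right) - \frac{1}{1110 + 3 \left(-964\right)}\right)} = \sqrt{2 \sqrt{7} + \left(\left(\left(-722210 + 527666\right) + 80207\right) - \frac{1}{1110 - 2892}\right)} = \sqrt{2 \sqrt{7} + \left(\left(-194544 + 80207\right) - \frac{1}{-1782}\right)} = \sqrt{2 \sqrt{7} - \frac{203748533}{1782}} = \sqrt{- \frac{203748533}{1782} + 2 \sqrt{7}}$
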